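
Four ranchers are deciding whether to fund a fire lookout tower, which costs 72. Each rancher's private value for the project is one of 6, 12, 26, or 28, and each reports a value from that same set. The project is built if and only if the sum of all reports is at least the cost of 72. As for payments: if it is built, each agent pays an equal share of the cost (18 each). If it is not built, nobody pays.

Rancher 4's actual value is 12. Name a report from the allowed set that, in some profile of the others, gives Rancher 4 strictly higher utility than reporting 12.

Suppose Rancher 1 reports 6, Rancher 2 reports 26 and Rancher 3 reports 28.
Report 12: project built, pays 18, utility 12 - 18 = -6.
Report 6: project not built, utility 0.
So reporting 6 beats truth here (0 > -6).

6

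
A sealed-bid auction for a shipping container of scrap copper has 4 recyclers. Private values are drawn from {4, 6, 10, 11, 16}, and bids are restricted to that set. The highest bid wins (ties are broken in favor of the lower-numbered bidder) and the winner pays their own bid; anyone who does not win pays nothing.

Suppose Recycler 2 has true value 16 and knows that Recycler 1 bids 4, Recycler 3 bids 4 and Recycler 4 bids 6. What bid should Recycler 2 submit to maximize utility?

Bid 4: loses, pays 0, utility 0.
Bid 6: wins, pays 6, utility 16 - 6 = 10.
Bid 10: wins, pays 10, utility 16 - 10 = 6.
Bid 11: wins, pays 11, utility 16 - 11 = 5.
Bid 16: wins, pays 16, utility 16 - 16 = 0.
The best choice is 6 with utility 10.

6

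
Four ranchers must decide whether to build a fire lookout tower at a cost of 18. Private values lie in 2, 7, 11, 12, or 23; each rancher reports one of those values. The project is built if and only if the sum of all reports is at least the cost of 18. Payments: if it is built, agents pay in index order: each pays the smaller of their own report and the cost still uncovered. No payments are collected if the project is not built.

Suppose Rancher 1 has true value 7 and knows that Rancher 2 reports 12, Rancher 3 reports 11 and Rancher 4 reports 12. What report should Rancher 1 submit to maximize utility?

2

Report 2: project built, pays 2, utility 7 - 2 = 5.
Report 7: project built, pays 7, utility 7 - 7 = 0.
Report 11: project built, pays 11, utility 7 - 11 = -4.
Report 12: project built, pays 12, utility 7 - 12 = -5.
Report 23: project built, pays 18, utility 7 - 18 = -11.
The best choice is 2 with utility 5.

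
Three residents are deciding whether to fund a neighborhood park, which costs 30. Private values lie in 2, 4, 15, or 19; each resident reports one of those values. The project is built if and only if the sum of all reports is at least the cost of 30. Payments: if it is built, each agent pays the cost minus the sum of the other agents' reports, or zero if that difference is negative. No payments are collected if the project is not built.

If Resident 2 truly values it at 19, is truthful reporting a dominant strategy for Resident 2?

Check each profile of the others' reports and compare truth against every alternative report.
Others report (15, 15): truth gives 19, best alternative gives 19.
Others report (15, 19): truth gives 19, best alternative gives 19.
Others report (19, 15): truth gives 19, best alternative gives 19.
Others report (19, 19): truth gives 19, best alternative gives 19.
Others report (4, 19): truth gives 12, best alternative gives 12.
Others report (19, 4): truth gives 12, best alternative gives 12.
(Remaining 10 profiles checked similarly; truth is weakly best in each.)
In every case the truthful report is at least as good as any alternative, so it is a dominant strategy.

Yes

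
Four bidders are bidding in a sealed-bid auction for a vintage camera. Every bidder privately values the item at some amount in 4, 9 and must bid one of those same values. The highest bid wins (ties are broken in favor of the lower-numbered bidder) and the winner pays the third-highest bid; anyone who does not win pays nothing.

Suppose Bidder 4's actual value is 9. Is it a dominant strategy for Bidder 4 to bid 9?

Yes

Check each profile of the others' bids and compare truth against every alternative bid.
Others bid (4, 4, 4): truth gives 5, best alternative gives 0.
Others bid (4, 4, 9): truth gives 0, best alternative gives 0.
Others bid (4, 9, 4): truth gives 0, best alternative gives 0.
Others bid (4, 9, 9): truth gives 0, best alternative gives 0.
Others bid (9, 4, 4): truth gives 0, best alternative gives 0.
Others bid (9, 4, 9): truth gives 0, best alternative gives 0.
(Remaining 2 profiles checked similarly; truth is weakly best in each.)
In every case the truthful bid is at least as good as any alternative, so it is a dominant strategy.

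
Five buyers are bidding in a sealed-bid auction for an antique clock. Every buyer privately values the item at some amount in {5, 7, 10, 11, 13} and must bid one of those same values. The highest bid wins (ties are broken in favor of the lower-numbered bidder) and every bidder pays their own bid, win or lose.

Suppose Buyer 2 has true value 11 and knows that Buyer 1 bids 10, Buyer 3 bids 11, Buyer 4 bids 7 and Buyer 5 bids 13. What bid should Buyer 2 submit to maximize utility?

Bid 5: loses but pays 5, utility -5.
Bid 7: loses but pays 7, utility -7.
Bid 10: loses but pays 10, utility -10.
Bid 11: loses but pays 11, utility -11.
Bid 13: wins, pays 13, utility 11 - 13 = -2.
The best choice is 13 with utility -2.

13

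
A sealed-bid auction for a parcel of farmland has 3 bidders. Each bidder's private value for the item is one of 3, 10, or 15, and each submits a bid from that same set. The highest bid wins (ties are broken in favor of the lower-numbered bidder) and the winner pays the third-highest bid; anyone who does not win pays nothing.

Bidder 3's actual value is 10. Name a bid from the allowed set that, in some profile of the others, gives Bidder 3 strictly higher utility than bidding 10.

15

Suppose Bidder 1 bids 3 and Bidder 2 bids 10.
Bid 10: loses, pays 0, utility 0.
Bid 15: wins, pays 3, utility 10 - 3 = 7.
So bidding 15 beats truth here (7 > 0).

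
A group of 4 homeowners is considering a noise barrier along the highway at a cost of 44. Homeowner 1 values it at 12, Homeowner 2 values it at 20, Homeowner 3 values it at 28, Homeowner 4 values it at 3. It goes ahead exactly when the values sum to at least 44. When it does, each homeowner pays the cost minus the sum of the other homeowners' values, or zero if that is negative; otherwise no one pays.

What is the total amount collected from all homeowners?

Total value 63 ≥ cost 44, so it is built.
Homeowner 1: others sum to 51; max(0, 44 - 51) = 0.
Homeowner 2: others sum to 43; max(0, 44 - 43) = 1.
Homeowner 3: others sum to 35; max(0, 44 - 35) = 9.
Homeowner 4: others sum to 60; max(0, 44 - 60) = 0.
Total collected = 0 + 1 + 9 + 0 = 10.

10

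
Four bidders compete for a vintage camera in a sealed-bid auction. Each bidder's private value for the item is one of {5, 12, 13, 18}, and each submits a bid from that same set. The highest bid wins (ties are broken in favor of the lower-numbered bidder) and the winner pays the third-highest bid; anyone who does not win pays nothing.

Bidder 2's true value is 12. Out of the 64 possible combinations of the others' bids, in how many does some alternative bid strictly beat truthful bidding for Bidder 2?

6

Others bid (5, 5, 13): truth gives 0; bid 13 gives 7 > 0. Violating.
Others bid (5, 5, 18): truth gives 0; bid 18 gives 7 > 0. Violating.
Others bid (5, 13, 5): truth gives 0; bid 13 gives 7 > 0. Violating.
Others bid (5, 18, 5): truth gives 0; bid 18 gives 7 > 0. Violating.
Others bid (5, 5, 5): truth gives 7; no alternative beats it.
Others bid (5, 5, 12): truth gives 7; no alternative beats it.
(Checking all 64 profiles: 6 have a profitable deviation, 58 do not.)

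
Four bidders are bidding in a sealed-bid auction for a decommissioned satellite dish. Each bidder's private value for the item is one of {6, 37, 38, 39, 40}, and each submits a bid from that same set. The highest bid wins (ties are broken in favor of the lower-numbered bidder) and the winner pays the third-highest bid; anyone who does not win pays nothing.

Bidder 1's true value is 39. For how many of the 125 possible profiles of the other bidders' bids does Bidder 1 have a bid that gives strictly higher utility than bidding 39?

27

Others bid (6, 6, 40): truth gives 0; bid 40 gives 33 > 0. Violating.
Others bid (6, 37, 40): truth gives 0; bid 40 gives 2 > 0. Violating.
Others bid (6, 38, 40): truth gives 0; bid 40 gives 1 > 0. Violating.
Others bid (6, 40, 6): truth gives 0; bid 40 gives 33 > 0. Violating.
Others bid (6, 6, 6): truth gives 33; no alternative beats it.
Others bid (6, 6, 37): truth gives 33; no alternative beats it.
(Checking all 125 profiles: 27 have a profitable deviation, 98 do not.)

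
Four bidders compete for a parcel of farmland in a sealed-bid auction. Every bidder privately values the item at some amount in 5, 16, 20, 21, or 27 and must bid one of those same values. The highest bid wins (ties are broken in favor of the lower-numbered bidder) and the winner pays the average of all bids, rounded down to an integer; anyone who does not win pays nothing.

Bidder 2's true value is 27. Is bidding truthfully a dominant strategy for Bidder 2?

No

Consider the case where Bidder 1 bids 5, Bidder 3 bids 5 and Bidder 4 bids 5.
Truthful bid 27: wins, pays 10, utility 27 - 10 = 17.
Bid 16 instead: wins, pays 7, utility 27 - 7 = 20.
Since 20 > 17, bidding 16 is strictly better here, so truthful bidding is not dominant.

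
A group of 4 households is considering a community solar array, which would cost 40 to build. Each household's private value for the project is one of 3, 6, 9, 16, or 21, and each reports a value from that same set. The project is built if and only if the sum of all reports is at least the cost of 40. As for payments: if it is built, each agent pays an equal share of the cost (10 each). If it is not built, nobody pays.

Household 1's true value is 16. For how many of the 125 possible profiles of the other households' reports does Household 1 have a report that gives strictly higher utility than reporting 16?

Others report (3, 3, 16): truth gives 0; report 21 gives 6 > 0. Violating.
Others report (3, 9, 9): truth gives 0; report 21 gives 6 > 0. Violating.
Others report (3, 16, 3): truth gives 0; report 21 gives 6 > 0. Violating.
Others report (6, 6, 9): truth gives 0; report 21 gives 6 > 0. Violating.
Others report (3, 3, 3): truth gives 0; no alternative beats it.
Others report (3, 3, 6): truth gives 0; no alternative beats it.
(Checking all 125 profiles: 9 have a profitable deviation, 116 do not.)

9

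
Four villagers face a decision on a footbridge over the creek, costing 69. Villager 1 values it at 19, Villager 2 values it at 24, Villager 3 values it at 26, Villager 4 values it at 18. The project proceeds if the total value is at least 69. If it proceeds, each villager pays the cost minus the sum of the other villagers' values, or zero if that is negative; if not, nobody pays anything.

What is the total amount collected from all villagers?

Total value 87 ≥ cost 69, so it is built.
Villager 1: others sum to 68; max(0, 69 - 68) = 1.
Villager 2: others sum to 63; max(0, 69 - 63) = 6.
Villager 3: others sum to 61; max(0, 69 - 61) = 8.
Villager 4: others sum to 69; max(0, 69 - 69) = 0.
Total collected = 1 + 6 + 8 + 0 = 15.

15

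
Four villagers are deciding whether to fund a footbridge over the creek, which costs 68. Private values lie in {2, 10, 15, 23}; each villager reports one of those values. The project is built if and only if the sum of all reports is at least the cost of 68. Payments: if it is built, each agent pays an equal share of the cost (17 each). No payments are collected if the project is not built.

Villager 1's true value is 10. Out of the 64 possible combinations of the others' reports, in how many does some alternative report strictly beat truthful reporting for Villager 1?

Others report (15, 23, 23): truth gives -7; report 2 gives 0 > -7. Violating.
Others report (23, 15, 23): truth gives -7; report 2 gives 0 > -7. Violating.
Others report (23, 23, 15): truth gives -7; report 2 gives 0 > -7. Violating.
Others report (2, 2, 2): truth gives 0; no alternative beats it.
Others report (2, 2, 10): truth gives 0; no alternative beats it.
(Checking all 64 profiles: 3 have a profitable deviation, 61 do not.)

3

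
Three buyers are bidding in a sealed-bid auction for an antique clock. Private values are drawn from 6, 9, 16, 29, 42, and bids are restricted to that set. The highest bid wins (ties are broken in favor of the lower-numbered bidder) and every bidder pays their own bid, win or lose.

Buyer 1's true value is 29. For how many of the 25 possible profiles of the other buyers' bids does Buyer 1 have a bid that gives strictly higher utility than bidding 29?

Others bid (6, 6): truth gives 0; bid 6 gives 23 > 0. Violating.
Others bid (6, 9): truth gives 0; bid 9 gives 20 > 0. Violating.
Others bid (6, 16): truth gives 0; bid 16 gives 13 > 0. Violating.
Others bid (6, 42): truth gives -29; bid 6 gives -6 > -29. Violating.
Others bid (6, 29): truth gives 0; no alternative beats it.
Others bid (9, 29): truth gives 0; no alternative beats it.
(Checking all 25 profiles: 18 have a profitable deviation, 7 do not.)

18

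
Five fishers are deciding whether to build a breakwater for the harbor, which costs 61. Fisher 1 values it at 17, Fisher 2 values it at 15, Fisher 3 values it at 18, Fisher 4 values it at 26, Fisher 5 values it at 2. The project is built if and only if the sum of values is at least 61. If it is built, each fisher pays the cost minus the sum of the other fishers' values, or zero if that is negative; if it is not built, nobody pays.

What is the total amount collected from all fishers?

10

Total value 78 ≥ cost 61, so it is built.
Fisher 1: others sum to 61; max(0, 61 - 61) = 0.
Fisher 2: others sum to 63; max(0, 61 - 63) = 0.
Fisher 3: others sum to 60; max(0, 61 - 60) = 1.
Fisher 4: others sum to 52; max(0, 61 - 52) = 9.
Fisher 5: others sum to 76; max(0, 61 - 76) = 0.
Total collected = 0 + 0 + 1 + 9 + 0 = 10.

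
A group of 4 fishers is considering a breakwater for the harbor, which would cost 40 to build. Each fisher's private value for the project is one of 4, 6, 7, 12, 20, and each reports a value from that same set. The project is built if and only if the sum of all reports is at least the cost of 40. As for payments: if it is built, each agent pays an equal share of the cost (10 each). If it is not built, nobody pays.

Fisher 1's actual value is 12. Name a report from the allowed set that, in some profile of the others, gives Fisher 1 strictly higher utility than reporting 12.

20

Suppose Fisher 2 reports 4, Fisher 3 reports 4 and Fisher 4 reports 12.
Report 12: project not built, utility 0.
Report 20: project built, pays 10, utility 12 - 10 = 2.
So reporting 20 beats truth here (2 > 0).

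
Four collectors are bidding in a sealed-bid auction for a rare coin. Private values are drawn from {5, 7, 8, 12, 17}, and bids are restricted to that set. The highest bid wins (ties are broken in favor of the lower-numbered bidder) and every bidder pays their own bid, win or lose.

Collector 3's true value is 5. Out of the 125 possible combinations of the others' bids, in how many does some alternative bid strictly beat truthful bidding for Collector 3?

12

Others bid (5, 5, 5): truth gives -5; bid 7 gives -2 > -5. Violating.
Others bid (5, 5, 7): truth gives -5; bid 7 gives -2 > -5. Violating.
Others bid (5, 5, 8): truth gives -5; bid 8 gives -3 > -5. Violating.
Others bid (5, 7, 5): truth gives -5; bid 8 gives -3 > -5. Violating.
Others bid (5, 5, 12): truth gives -5; no alternative beats it.
Others bid (5, 5, 17): truth gives -5; no alternative beats it.
(Checking all 125 profiles: 12 have a profitable deviation, 113 do not.)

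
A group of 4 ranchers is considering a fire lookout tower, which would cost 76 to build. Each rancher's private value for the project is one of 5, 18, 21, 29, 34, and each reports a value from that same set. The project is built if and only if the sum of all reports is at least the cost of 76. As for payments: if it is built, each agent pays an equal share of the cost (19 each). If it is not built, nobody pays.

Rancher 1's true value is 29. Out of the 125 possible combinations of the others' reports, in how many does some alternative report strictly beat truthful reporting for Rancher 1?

9

Others report (5, 5, 34): truth gives 0; report 34 gives 10 > 0. Violating.
Others report (5, 18, 21): truth gives 0; report 34 gives 10 > 0. Violating.
Others report (5, 21, 18): truth gives 0; report 34 gives 10 > 0. Violating.
Others report (5, 34, 5): truth gives 0; report 34 gives 10 > 0. Violating.
Others report (5, 5, 5): truth gives 0; no alternative beats it.
Others report (5, 5, 18): truth gives 0; no alternative beats it.
(Checking all 125 profiles: 9 have a profitable deviation, 116 do not.)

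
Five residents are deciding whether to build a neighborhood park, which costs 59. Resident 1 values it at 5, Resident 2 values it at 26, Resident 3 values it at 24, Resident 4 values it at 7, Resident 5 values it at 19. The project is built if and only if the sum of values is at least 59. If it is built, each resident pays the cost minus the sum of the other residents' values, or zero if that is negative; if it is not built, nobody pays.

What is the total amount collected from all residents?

6

Total value 81 ≥ cost 59, so it is built.
Resident 1: others sum to 76; max(0, 59 - 76) = 0.
Resident 2: others sum to 55; max(0, 59 - 55) = 4.
Resident 3: others sum to 57; max(0, 59 - 57) = 2.
Resident 4: others sum to 74; max(0, 59 - 74) = 0.
Resident 5: others sum to 62; max(0, 59 - 62) = 0.
Total collected = 0 + 4 + 2 + 0 + 0 = 6.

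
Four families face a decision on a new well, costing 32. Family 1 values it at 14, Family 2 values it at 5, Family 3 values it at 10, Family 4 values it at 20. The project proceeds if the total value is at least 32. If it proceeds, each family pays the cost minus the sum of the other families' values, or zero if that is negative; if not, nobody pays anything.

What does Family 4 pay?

Total value 49 ≥ cost 32, so the project is built.
The other families' values sum to 29.
Cost minus that sum is 32 - 29 = 3.

3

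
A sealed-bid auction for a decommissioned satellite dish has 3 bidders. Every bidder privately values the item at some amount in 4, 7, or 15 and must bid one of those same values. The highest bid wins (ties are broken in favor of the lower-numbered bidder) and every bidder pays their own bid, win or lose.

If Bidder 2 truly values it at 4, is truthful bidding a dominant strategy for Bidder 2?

Consider the case where Bidder 1 bids 4 and Bidder 3 bids 4.
Truthful bid 4: loses but pays 4, utility -4.
Bid 7 instead: wins, pays 7, utility 4 - 7 = -3.
Since -3 > -4, bidding 7 is strictly better here, so truthful bidding is not dominant.

No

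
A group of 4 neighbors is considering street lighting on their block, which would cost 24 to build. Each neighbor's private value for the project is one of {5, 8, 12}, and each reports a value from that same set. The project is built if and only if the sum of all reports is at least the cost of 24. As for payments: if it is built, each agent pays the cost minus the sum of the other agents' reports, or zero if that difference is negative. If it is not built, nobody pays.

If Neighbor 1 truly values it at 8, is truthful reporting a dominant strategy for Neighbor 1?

Yes

Check each profile of the others' reports and compare truth against every alternative report.
Others report (5, 8, 12): truth gives 8, best alternative gives 8.
Others report (5, 12, 8): truth gives 8, best alternative gives 8.
Others report (5, 12, 12): truth gives 8, best alternative gives 8.
Others report (8, 5, 12): truth gives 8, best alternative gives 8.
Others report (8, 8, 8): truth gives 8, best alternative gives 8.
Others report (8, 8, 12): truth gives 8, best alternative gives 8.
(Remaining 21 profiles checked similarly; truth is weakly best in each.)
In every case the truthful report is at least as good as any alternative, so it is a dominant strategy.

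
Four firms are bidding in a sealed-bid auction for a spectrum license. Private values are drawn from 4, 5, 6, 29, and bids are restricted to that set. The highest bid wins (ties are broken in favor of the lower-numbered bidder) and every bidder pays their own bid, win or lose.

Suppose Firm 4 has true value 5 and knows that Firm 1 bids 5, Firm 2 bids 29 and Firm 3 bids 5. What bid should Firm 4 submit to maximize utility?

4

Bid 4: loses but pays 4, utility -4.
Bid 5: loses but pays 5, utility -5.
Bid 6: loses but pays 6, utility -6.
Bid 29: loses but pays 29, utility -29.
The best choice is 4 with utility -4.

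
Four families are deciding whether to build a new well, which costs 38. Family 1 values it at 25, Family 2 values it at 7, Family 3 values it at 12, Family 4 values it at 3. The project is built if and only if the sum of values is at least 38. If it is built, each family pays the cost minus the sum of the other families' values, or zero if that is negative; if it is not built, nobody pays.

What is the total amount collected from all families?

Total value 47 ≥ cost 38, so it is built.
Family 1: others sum to 22; max(0, 38 - 22) = 16.
Family 2: others sum to 40; max(0, 38 - 40) = 0.
Family 3: others sum to 35; max(0, 38 - 35) = 3.
Family 4: others sum to 44; max(0, 38 - 44) = 0.
Total collected = 16 + 0 + 3 + 0 = 19.

19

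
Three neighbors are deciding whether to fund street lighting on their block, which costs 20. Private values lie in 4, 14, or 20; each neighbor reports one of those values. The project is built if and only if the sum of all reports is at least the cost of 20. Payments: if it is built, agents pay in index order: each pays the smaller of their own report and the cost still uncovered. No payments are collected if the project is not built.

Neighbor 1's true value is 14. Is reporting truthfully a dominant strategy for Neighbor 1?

Consider the case where Neighbor 2 reports 4 and Neighbor 3 reports 14.
Truthful report 14: project built, pays 14, utility 14 - 14 = 0.
Report 4 instead: project built, pays 4, utility 14 - 4 = 10.
Since 10 > 0, reporting 4 is strictly better here, so truthful reporting is not dominant.

No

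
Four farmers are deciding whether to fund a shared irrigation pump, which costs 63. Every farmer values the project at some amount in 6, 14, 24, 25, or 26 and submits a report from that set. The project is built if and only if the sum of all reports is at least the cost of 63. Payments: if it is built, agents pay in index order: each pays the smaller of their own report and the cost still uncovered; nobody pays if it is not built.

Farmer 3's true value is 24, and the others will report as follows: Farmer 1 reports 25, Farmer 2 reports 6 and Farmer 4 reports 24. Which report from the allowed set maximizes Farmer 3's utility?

Report 6: project not built, utility 0.
Report 14: project built, pays 14, utility 24 - 14 = 10.
Report 24: project built, pays 24, utility 24 - 24 = 0.
Report 25: project built, pays 25, utility 24 - 25 = -1.
Report 26: project built, pays 26, utility 24 - 26 = -2.
The best choice is 14 with utility 10.

14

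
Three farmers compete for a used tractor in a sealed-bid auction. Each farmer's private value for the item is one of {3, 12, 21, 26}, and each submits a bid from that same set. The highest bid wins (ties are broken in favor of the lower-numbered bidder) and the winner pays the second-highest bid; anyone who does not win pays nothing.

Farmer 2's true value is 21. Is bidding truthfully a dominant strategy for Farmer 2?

Yes

Check each profile of the others' bids and compare truth against every alternative bid.
Others bid (3, 3): truth gives 18, best alternative gives 18.
Others bid (3, 12): truth gives 9, best alternative gives 9.
Others bid (12, 3): truth gives 9, best alternative gives 9.
Others bid (12, 12): truth gives 9, best alternative gives 9.
Others bid (3, 21): truth gives 0, best alternative gives 0.
Others bid (3, 26): truth gives 0, best alternative gives 0.
(Remaining 10 profiles checked similarly; truth is weakly best in each.)
In every case the truthful bid is at least as good as any alternative, so it is a dominant strategy.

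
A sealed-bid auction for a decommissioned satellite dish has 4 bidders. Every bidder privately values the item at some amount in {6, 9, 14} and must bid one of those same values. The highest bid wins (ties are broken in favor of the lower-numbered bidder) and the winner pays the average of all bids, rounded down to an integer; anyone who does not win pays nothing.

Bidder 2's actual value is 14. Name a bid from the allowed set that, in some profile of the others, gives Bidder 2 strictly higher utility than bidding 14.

9

Suppose Bidder 1 bids 6, Bidder 3 bids 6 and Bidder 4 bids 6.
Bid 14: wins, pays 8, utility 14 - 8 = 6.
Bid 9: wins, pays 6, utility 14 - 6 = 8.
So bidding 9 beats truth here (8 > 6).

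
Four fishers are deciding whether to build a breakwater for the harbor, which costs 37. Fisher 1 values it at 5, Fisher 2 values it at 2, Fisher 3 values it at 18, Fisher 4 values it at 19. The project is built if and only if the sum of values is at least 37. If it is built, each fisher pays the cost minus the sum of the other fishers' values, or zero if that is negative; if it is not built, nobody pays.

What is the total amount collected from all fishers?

Total value 44 ≥ cost 37, so it is built.
Fisher 1: others sum to 39; max(0, 37 - 39) = 0.
Fisher 2: others sum to 42; max(0, 37 - 42) = 0.
Fisher 3: others sum to 26; max(0, 37 - 26) = 11.
Fisher 4: others sum to 25; max(0, 37 - 25) = 12.
Total collected = 0 + 0 + 11 + 12 = 23.

23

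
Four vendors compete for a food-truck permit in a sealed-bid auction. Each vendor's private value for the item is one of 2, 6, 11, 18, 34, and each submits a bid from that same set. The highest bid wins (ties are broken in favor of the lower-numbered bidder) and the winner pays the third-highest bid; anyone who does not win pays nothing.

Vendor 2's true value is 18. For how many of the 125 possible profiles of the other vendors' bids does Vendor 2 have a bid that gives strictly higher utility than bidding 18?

27

Others bid (2, 2, 34): truth gives 0; bid 34 gives 16 > 0. Violating.
Others bid (2, 6, 34): truth gives 0; bid 34 gives 12 > 0. Violating.
Others bid (2, 11, 34): truth gives 0; bid 34 gives 7 > 0. Violating.
Others bid (2, 34, 2): truth gives 0; bid 34 gives 16 > 0. Violating.
Others bid (2, 2, 2): truth gives 16; no alternative beats it.
Others bid (2, 2, 6): truth gives 16; no alternative beats it.
(Checking all 125 profiles: 27 have a profitable deviation, 98 do not.)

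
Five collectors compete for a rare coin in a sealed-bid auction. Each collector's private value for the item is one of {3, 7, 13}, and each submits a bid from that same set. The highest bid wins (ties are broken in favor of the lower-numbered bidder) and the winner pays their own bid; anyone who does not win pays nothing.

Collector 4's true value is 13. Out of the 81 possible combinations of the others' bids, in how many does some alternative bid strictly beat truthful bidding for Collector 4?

Others bid (3, 3, 3, 3): truth gives 0; bid 7 gives 6 > 0. Violating.
Others bid (3, 3, 3, 7): truth gives 0; bid 7 gives 6 > 0. Violating.
Others bid (3, 3, 3, 13): truth gives 0; no alternative beats it.
Others bid (3, 3, 7, 3): truth gives 0; no alternative beats it.
(Checking all 81 profiles: 2 have a profitable deviation, 79 do not.)

2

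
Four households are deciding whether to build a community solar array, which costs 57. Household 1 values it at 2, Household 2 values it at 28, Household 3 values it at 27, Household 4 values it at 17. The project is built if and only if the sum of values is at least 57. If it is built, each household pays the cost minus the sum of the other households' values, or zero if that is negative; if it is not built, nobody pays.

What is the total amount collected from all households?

21

Total value 74 ≥ cost 57, so it is built.
Household 1: others sum to 72; max(0, 57 - 72) = 0.
Household 2: others sum to 46; max(0, 57 - 46) = 11.
Household 3: others sum to 47; max(0, 57 - 47) = 10.
Household 4: others sum to 57; max(0, 57 - 57) = 0.
Total collected = 0 + 11 + 10 + 0 = 21.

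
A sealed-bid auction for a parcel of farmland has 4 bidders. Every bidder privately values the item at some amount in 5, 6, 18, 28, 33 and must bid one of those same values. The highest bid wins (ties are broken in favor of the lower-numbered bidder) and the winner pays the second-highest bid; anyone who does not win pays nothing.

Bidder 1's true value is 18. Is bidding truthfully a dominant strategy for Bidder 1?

Yes

Check each profile of the others' bids and compare truth against every alternative bid.
Others bid (5, 5, 5): truth gives 13, best alternative gives 13.
Others bid (5, 5, 6): truth gives 12, best alternative gives 12.
Others bid (5, 6, 5): truth gives 12, best alternative gives 12.
Others bid (5, 6, 6): truth gives 12, best alternative gives 12.
Others bid (6, 5, 5): truth gives 12, best alternative gives 12.
Others bid (6, 5, 6): truth gives 12, best alternative gives 12.
(Remaining 119 profiles checked similarly; truth is weakly best in each.)
In every case the truthful bid is at least as good as any alternative, so it is a dominant strategy.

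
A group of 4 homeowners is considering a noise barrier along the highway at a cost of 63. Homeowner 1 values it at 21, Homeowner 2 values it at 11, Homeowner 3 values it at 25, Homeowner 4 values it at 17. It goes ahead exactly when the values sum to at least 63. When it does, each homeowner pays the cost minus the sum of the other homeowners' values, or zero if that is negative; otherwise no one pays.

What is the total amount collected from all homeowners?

30

Total value 74 ≥ cost 63, so it is built.
Homeowner 1: others sum to 53; max(0, 63 - 53) = 10.
Homeowner 2: others sum to 63; max(0, 63 - 63) = 0.
Homeowner 3: others sum to 49; max(0, 63 - 49) = 14.
Homeowner 4: others sum to 57; max(0, 63 - 57) = 6.
Total collected = 10 + 0 + 14 + 6 = 30.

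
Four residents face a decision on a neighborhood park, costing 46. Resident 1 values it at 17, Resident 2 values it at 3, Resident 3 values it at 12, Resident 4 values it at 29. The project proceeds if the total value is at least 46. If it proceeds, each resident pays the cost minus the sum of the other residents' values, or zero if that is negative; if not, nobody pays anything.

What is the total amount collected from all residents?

Total value 61 ≥ cost 46, so it is built.
Resident 1: others sum to 44; max(0, 46 - 44) = 2.
Resident 2: others sum to 58; max(0, 46 - 58) = 0.
Resident 3: others sum to 49; max(0, 46 - 49) = 0.
Resident 4: others sum to 32; max(0, 46 - 32) = 14.
Total collected = 2 + 0 + 0 + 14 = 16.

16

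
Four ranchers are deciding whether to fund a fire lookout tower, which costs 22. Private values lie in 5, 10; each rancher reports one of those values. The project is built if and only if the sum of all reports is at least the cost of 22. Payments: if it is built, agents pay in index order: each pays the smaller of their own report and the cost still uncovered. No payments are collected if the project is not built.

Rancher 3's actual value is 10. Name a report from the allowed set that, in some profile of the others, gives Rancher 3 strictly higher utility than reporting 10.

Suppose Rancher 1 reports 5, Rancher 2 reports 5 and Rancher 4 reports 10.
Report 10: project built, pays 10, utility 10 - 10 = 0.
Report 5: project built, pays 5, utility 10 - 5 = 5.
So reporting 5 beats truth here (5 > 0).

5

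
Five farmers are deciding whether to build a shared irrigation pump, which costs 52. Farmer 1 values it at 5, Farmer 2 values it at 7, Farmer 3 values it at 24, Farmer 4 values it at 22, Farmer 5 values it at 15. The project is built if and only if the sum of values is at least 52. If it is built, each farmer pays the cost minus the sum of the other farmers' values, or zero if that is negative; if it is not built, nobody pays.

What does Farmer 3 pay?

3

Total value 73 ≥ cost 52, so the project is built.
The other farmers' values sum to 49.
Cost minus that sum is 52 - 49 = 3.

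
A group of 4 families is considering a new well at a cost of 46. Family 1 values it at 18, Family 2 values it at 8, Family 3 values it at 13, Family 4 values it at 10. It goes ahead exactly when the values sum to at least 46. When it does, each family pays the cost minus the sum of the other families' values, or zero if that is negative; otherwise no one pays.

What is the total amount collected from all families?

37

Total value 49 ≥ cost 46, so it is built.
Family 1: others sum to 31; max(0, 46 - 31) = 15.
Family 2: others sum to 41; max(0, 46 - 41) = 5.
Family 3: others sum to 36; max(0, 46 - 36) = 10.
Family 4: others sum to 39; max(0, 46 - 39) = 7.
Total collected = 15 + 5 + 10 + 7 = 37.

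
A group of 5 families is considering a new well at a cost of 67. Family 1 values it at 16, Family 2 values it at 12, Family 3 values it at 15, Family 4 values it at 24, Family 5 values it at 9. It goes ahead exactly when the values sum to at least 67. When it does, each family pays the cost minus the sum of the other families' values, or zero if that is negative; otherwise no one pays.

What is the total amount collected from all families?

31

Total value 76 ≥ cost 67, so it is built.
Family 1: others sum to 60; max(0, 67 - 60) = 7.
Family 2: others sum to 64; max(0, 67 - 64) = 3.
Family 3: others sum to 61; max(0, 67 - 61) = 6.
Family 4: others sum to 52; max(0, 67 - 52) = 15.
Family 5: others sum to 67; max(0, 67 - 67) = 0.
Total collected = 7 + 3 + 6 + 15 + 0 = 31.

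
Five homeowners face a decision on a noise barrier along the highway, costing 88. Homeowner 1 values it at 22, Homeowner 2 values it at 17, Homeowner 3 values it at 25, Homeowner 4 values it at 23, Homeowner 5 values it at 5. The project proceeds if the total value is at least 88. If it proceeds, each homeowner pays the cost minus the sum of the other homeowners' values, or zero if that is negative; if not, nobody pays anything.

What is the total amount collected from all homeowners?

72

Total value 92 ≥ cost 88, so it is built.
Homeowner 1: others sum to 70; max(0, 88 - 70) = 18.
Homeowner 2: others sum to 75; max(0, 88 - 75) = 13.
Homeowner 3: others sum to 67; max(0, 88 - 67) = 21.
Homeowner 4: others sum to 69; max(0, 88 - 69) = 19.
Homeowner 5: others sum to 87; max(0, 88 - 87) = 1.
Total collected = 18 + 13 + 21 + 19 + 1 = 72.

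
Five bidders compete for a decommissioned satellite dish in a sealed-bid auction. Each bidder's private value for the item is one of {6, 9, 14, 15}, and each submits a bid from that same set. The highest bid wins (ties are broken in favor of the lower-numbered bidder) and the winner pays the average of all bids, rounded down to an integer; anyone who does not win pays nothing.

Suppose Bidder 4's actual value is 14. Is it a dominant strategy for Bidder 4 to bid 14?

Consider the case where Bidder 1 bids 6, Bidder 2 bids 6, Bidder 3 bids 6 and Bidder 5 bids 6.
Truthful bid 14: wins, pays 7, utility 14 - 7 = 7.
Bid 9 instead: wins, pays 6, utility 14 - 6 = 8.
Since 8 > 7, bidding 9 is strictly better here, so truthful bidding is not dominant.

No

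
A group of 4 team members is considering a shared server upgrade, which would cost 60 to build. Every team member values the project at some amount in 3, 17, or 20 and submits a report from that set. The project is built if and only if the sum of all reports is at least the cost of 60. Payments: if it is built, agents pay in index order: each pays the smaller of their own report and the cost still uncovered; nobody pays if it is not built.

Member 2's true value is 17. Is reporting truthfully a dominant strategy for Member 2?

Consider the case where Member 1 reports 17, Member 3 reports 20 and Member 4 reports 20.
Truthful report 17: project built, pays 17, utility 17 - 17 = 0.
Report 3 instead: project built, pays 3, utility 17 - 3 = 14.
Since 14 > 0, reporting 3 is strictly better here, so truthful reporting is not dominant.

No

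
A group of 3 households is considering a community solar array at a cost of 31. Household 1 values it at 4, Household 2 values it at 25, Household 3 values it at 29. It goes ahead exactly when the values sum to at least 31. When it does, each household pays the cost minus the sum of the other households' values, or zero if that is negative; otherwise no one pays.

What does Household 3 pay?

Total value 58 ≥ cost 31, so the project is built.
The other households' values sum to 29.
Cost minus that sum is 31 - 29 = 2.

2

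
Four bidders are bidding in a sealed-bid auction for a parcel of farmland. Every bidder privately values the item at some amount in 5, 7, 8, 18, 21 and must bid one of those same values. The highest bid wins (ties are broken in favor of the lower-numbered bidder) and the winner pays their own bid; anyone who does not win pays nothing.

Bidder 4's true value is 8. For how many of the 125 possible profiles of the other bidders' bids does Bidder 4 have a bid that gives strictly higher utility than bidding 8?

1

Others bid (5, 5, 5): truth gives 0; bid 7 gives 1 > 0. Violating.
Others bid (5, 5, 7): truth gives 0; no alternative beats it.
Others bid (5, 5, 8): truth gives 0; no alternative beats it.
(Checking all 125 profiles: 1 has a profitable deviation, 124 do not.)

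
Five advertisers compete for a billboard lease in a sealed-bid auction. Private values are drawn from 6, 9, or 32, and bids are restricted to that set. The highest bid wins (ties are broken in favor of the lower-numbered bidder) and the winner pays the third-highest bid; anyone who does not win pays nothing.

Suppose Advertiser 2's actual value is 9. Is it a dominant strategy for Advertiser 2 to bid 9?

Consider the case where Advertiser 1 bids 6, Advertiser 3 bids 6, Advertiser 4 bids 6 and Advertiser 5 bids 32.
Truthful bid 9: loses, pays 0, utility 0.
Bid 32 instead: wins, pays 6, utility 9 - 6 = 3.
Since 3 > 0, bidding 32 is strictly better here, so truthful bidding is not dominant.

No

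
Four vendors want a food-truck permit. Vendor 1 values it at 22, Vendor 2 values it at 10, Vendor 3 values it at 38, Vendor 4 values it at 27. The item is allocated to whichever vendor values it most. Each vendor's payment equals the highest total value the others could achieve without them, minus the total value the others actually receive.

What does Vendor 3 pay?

Vendor 3 has the highest value and receives the item.
Without Vendor 3, the item would go to the next-highest value, 27, so the others could achieve 27.
With Vendor 3 present and winning, the others receive nothing, so their total is 0.
Payment = 27 - 0 = 27.

27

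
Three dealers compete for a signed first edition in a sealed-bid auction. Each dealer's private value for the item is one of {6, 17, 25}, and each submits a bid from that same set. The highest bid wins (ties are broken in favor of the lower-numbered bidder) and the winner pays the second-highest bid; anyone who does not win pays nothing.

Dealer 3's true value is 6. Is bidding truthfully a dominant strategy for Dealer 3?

Yes

Check each profile of the others' bids and compare truth against every alternative bid.
Others bid (6, 6): truth gives 0, best alternative gives 0.
Others bid (6, 17): truth gives 0, best alternative gives 0.
Others bid (6, 25): truth gives 0, best alternative gives 0.
Others bid (17, 6): truth gives 0, best alternative gives 0.
Others bid (17, 17): truth gives 0, best alternative gives 0.
Others bid (17, 25): truth gives 0, best alternative gives 0.
(Remaining 3 profiles checked similarly; truth is weakly best in each.)
In every case the truthful bid is at least as good as any alternative, so it is a dominant strategy.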